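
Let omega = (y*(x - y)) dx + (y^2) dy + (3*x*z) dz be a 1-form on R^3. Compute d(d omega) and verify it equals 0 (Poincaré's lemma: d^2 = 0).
d(d omega) = 0

Step 1: d omega = sum_{i<j} (∂f_j/∂x_i - ∂f_i/∂x_j) dx_i ∧ dx_j:
  coeff of dx ∧ dy: -x + 2*y
  coeff of dx ∧ dz: 3*z
  coeff of dy ∧ dz: 0
Step 2: Apply d again to each 2-form coefficient. The only possible 3-form in R^3 is dx ∧ dy ∧ dz, with coefficient
  ∂(coeff of dy∧dz)/∂x - ∂(coeff of dx∧dz)/∂y + ∂(coeff of dx∧dy)/∂z
  = ∂/∂x (0) - ∂/∂y (3*z) + ∂/∂z (-x + 2*y).
Each of these terms simplifies to sums of mixed partials that cancel in pairs. The result is 0 (by equality of mixed partials for smooth functions — Schwarz / Clairaut).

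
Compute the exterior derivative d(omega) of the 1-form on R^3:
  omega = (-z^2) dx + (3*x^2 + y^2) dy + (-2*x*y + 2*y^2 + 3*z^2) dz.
d(omega) = (6*x) dx ∧ dy + (-2*y + 2*z) dx ∧ dz + (-2*x + 4*y) dy ∧ dz

For a 1-form omega = sum_i f_i dx_i, the exterior derivative is
  d(omega) = sum_{i < j} (∂f_j/∂x_i - ∂f_i/∂x_j) dx_i ∧ dx_j.
  coefficient of dx ∧ dy: ∂f_2/∂x - ∂f_1/∂y = ∂(3*x^2 + y^2)/∂x - ∂(-z^2)/∂y = 6*x
  coefficient of dx ∧ dz: ∂f_3/∂x - ∂f_1/∂z = ∂(-2*x*y + 2*y^2 + 3*z^2)/∂x - ∂(-z^2)/∂z = -2*y + 2*z
  coefficient of dy ∧ dz: ∂f_3/∂y - ∂f_2/∂z = ∂(-2*x*y + 2*y^2 + 3*z^2)/∂y - ∂(3*x^2 + y^2)/∂z = -2*x + 4*y
Assembling: d(omega) = (6*x) dx ∧ dy + (-2*y + 2*z) dx ∧ dz + (-2*x + 4*y) dy ∧ dz.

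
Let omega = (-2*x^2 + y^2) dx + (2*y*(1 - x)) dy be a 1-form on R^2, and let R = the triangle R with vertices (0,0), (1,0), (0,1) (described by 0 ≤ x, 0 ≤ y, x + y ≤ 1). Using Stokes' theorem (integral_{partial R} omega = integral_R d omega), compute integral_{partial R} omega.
integral_(partial R) omega = -2/3

Stokes: integral_partial_R omega = integral_R d omega with d omega = (∂Q/∂x - ∂P/∂y) dx ∧ dy.
  ∂Q/∂x = -2*y
  ∂P/∂y = 2*y
  integrand = ∂Q/∂x - ∂P/∂y = -4*y.
Integrating over R: integral_0^1 integral_0^{1-x} (-4*y) dy dx = -2/3.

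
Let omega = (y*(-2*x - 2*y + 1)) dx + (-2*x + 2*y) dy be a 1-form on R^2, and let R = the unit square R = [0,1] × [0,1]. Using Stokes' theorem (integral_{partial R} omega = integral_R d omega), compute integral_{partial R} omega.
integral_(partial R) omega = 0

Stokes: integral_partial_R omega = integral_R d omega with d omega = (∂Q/∂x - ∂P/∂y) dx ∧ dy.
  ∂Q/∂x = -2
  ∂P/∂y = -2*x - 4*y + 1
  integrand = ∂Q/∂x - ∂P/∂y = 2*x + 4*y - 3.
Integrating over R: integral_0^1 integral_0^1 (2*x + 4*y - 3) dx dy = 0.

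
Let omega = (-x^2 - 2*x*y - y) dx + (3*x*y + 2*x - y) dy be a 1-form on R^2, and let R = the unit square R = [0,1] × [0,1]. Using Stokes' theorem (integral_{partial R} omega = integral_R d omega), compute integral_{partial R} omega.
integral_(partial R) omega = 11/2

Stokes: integral_partial_R omega = integral_R d omega with d omega = (∂Q/∂x - ∂P/∂y) dx ∧ dy.
  ∂Q/∂x = 3*y + 2
  ∂P/∂y = -2*x - 1
  integrand = ∂Q/∂x - ∂P/∂y = 2*x + 3*y + 3.
Integrating over R: integral_0^1 integral_0^1 (2*x + 3*y + 3) dx dy = 11/2.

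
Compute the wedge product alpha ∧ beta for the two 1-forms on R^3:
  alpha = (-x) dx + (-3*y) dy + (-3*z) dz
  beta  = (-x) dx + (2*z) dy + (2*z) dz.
alpha ∧ beta = (-x*(3*y + 2*z)) dx ∧ dy + (-5*x*z) dx ∧ dz + (6*z*(-y + z)) dy ∧ dz

Distribute the wedge, using dx_i ∧ dx_j = -dx_j ∧ dx_i and dx_i ∧ dx_i = 0. For each pair (i, j) with i < j, the coefficient of dx_i ∧ dx_j in alpha ∧ beta is (alpha_i * beta_j - alpha_j * beta_i). Collecting: alpha ∧ beta = (-x*(3*y + 2*z)) dx ∧ dy + (-5*x*z) dx ∧ dz + (6*z*(-y + z)) dy ∧ dz.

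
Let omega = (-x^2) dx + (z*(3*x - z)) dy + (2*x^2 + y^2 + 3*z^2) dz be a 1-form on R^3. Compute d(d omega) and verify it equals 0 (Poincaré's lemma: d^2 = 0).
d(d omega) = 0

Step 1: d omega = sum_{i<j} (∂f_j/∂x_i - ∂f_i/∂x_j) dx_i ∧ dx_j:
  coeff of dx ∧ dy: 3*z
  coeff of dx ∧ dz: 4*x
  coeff of dy ∧ dz: -3*x + 2*y + 2*z
Step 2: Apply d again to each 2-form coefficient. The only possible 3-form in R^3 is dx ∧ dy ∧ dz, with coefficient
  ∂(coeff of dy∧dz)/∂x - ∂(coeff of dx∧dz)/∂y + ∂(coeff of dx∧dy)/∂z
  = ∂/∂x (-3*x + 2*y + 2*z) - ∂/∂y (4*x) + ∂/∂z (3*z).
Each of these terms simplifies to sums of mixed partials that cancel in pairs. The result is 0 (by equality of mixed partials for smooth functions — Schwarz / Clairaut).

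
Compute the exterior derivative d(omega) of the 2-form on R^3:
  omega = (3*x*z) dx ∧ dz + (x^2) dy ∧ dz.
d(omega) = (2*x) dx ∧ dy ∧ dz

For a 2-form omega = sum_{i<j} g_{ij} dx_i ∧ dx_j, the exterior derivative is
  d(omega) = sum_{i<j} d(g_{ij}) ∧ dx_i ∧ dx_j = sum_{i<j, k} (∂g_{ij}/∂x_k) dx_k ∧ dx_i ∧ dx_j.
Expand each term, using dx_k ∧ dx_i ∧ dx_j = sgn(permutation) dx_{(a)} ∧ dx_{(b)} ∧ dx_{(c)} with (a < b < c) sorted:
  d(x^2) includes (∂/∂x)(x^2) dx = (2*x) dx, which multiplied by dy ∧ dz gives (2*x) dx ∧ dy ∧ dz
Collecting like 3-forms: d(omega) = (2*x) dx ∧ dy ∧ dz.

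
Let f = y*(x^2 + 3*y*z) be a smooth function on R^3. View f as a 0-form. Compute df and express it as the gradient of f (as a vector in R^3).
df = (2*x*y) dx + (x^2 + 6*y*z) dy + (3*y^2) dz; grad f = (2*x*y, x^2 + 6*y*z, 3*y^2)

For a 0-form f, d f = (∂f/∂x) dx + (∂f/∂y) dy + (∂f/∂z) dz. The components of the vector representation are exactly the entries of grad f in Cartesian coordinates:
  ∂f/∂x = 2*x*y
  ∂f/∂y = x^2 + 6*y*z
  ∂f/∂z = 3*y^2.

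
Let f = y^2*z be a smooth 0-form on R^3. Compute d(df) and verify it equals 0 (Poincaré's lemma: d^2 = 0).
d(df) = 0

Step 1: df = sum_i (∂f/∂x_i) dx_i = (0) dx + (2*y*z) dy + (y^2) dz.
Step 2: Apply d again. Using the 1-form formula, the coefficient of dx ∧ dy in d(df) is ∂^2 f/∂x ∂y - ∂^2 f/∂y ∂x = (0) - (0) = 0 (equality of mixed partials for smooth f).
Similarly for dx ∧ dz and dy ∧ dz — all coefficients vanish. So d(df) = 0.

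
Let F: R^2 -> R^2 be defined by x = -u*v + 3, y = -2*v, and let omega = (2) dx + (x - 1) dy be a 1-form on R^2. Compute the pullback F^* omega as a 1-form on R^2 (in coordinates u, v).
F^* omega = (-2*v) du + (2*u*v - 2*u - 4) dv

Using F^*(f dg) = (f ∘ F) d(g ∘ F), substitute each coordinate x_i by F_i(u, v) in f_i, and replace dx_i by d F_i = (∂F_i/∂u) du + (∂F_i/∂v) dv.
  For the x component: f_1(F) = 2; d F_1 = (-v) du + (-u) dv
  For the y component: f_2(F) = -u*v + 2; d F_2 = (0) du + (-2) dv
Combining and collecting du, dv coefficients:
  coeff of du: -2*v
  coeff of dv: 2*u*v - 2*u - 4
F^* omega = (-2*v) du + (2*u*v - 2*u - 4) dv.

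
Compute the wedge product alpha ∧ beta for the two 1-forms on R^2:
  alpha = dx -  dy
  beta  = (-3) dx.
alpha ∧ beta = (-3) dx ∧ dy

Distribute the wedge, using dx_i ∧ dx_j = -dx_j ∧ dx_i and dx_i ∧ dx_i = 0. For each pair (i, j) with i < j, the coefficient of dx_i ∧ dx_j in alpha ∧ beta is (alpha_i * beta_j - alpha_j * beta_i). Collecting: alpha ∧ beta = (-3) dx ∧ dy.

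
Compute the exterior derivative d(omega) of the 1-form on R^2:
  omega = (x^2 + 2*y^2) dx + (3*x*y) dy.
d(omega) = (-y) dx ∧ dy

For a 1-form omega = sum_i f_i dx_i, the exterior derivative is
  d(omega) = sum_{i < j} (∂f_j/∂x_i - ∂f_i/∂x_j) dx_i ∧ dx_j.
  coefficient of dx ∧ dy: ∂f_2/∂x - ∂f_1/∂y = ∂(3*x*y)/∂x - ∂(x^2 + 2*y^2)/∂y = -y
Assembling: d(omega) = (-y) dx ∧ dy.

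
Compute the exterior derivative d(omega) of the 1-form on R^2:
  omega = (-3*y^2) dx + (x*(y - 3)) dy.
d(omega) = (7*y - 3) dx ∧ dy

For a 1-form omega = sum_i f_i dx_i, the exterior derivative is
  d(omega) = sum_{i < j} (∂f_j/∂x_i - ∂f_i/∂x_j) dx_i ∧ dx_j.
  coefficient of dx ∧ dy: ∂f_2/∂x - ∂f_1/∂y = ∂(x*(y - 3))/∂x - ∂(-3*y^2)/∂y = 7*y - 3
Assembling: d(omega) = (7*y - 3) dx ∧ dy.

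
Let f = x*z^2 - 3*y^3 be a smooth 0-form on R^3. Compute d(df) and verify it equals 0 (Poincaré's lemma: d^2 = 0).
d(df) = 0

Step 1: df = sum_i (∂f/∂x_i) dx_i = (z^2) dx + (-9*y^2) dy + (2*x*z) dz.
Step 2: Apply d again. Using the 1-form formula, the coefficient of dx ∧ dy in d(df) is ∂^2 f/∂x ∂y - ∂^2 f/∂y ∂x = (0) - (0) = 0 (equality of mixed partials for smooth f).
Similarly for dx ∧ dz and dy ∧ dz — all coefficients vanish. So d(df) = 0.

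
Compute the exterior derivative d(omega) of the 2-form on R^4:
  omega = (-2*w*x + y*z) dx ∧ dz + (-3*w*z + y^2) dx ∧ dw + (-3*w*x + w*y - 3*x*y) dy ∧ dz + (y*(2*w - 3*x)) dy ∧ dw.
d(omega) = (-3*w - 3*y - z) dx ∧ dy ∧ dz + (3*w - 2*x) dx ∧ dz ∧ dw + (-5*y) dx ∧ dy ∧ dw + (-3*x + y) dy ∧ dz ∧ dw

For a 2-form omega = sum_{i<j} g_{ij} dx_i ∧ dx_j, the exterior derivative is
  d(omega) = sum_{i<j} d(g_{ij}) ∧ dx_i ∧ dx_j = sum_{i<j, k} (∂g_{ij}/∂x_k) dx_k ∧ dx_i ∧ dx_j.
Expand each term, using dx_k ∧ dx_i ∧ dx_j = sgn(permutation) dx_{(a)} ∧ dx_{(b)} ∧ dx_{(c)} with (a < b < c) sorted:
  d(-2*w*x + y*z) includes (∂/∂y)(-2*w*x + y*z) dy = (z) dy, which multiplied by dx ∧ dz gives (-z) dx ∧ dy ∧ dz
  d(-2*w*x + y*z) includes (∂/∂w)(-2*w*x + y*z) dw = (-2*x) dw, which multiplied by dx ∧ dz gives (-2*x) dx ∧ dz ∧ dw
  d(-3*w*z + y^2) includes (∂/∂y)(-3*w*z + y^2) dy = (2*y) dy, which multiplied by dx ∧ dw gives (-2*y) dx ∧ dy ∧ dw
  d(-3*w*z + y^2) includes (∂/∂z)(-3*w*z + y^2) dz = (-3*w) dz, which multiplied by dx ∧ dw gives (3*w) dx ∧ dz ∧ dw
  d(-3*w*x + w*y - 3*x*y) includes (∂/∂x)(-3*w*x + w*y - 3*x*y) dx = (-3*w - 3*y) dx, which multiplied by dy ∧ dz gives (-3*w - 3*y) dx ∧ dy ∧ dz
  d(-3*w*x + w*y - 3*x*y) includes (∂/∂w)(-3*w*x + w*y - 3*x*y) dw = (-3*x + y) dw, which multiplied by dy ∧ dz gives (-3*x + y) dy ∧ dz ∧ dw
  d(y*(2*w - 3*x)) includes (∂/∂x)(y*(2*w - 3*x)) dx = (-3*y) dx, which multiplied by dy ∧ dw gives (-3*y) dx ∧ dy ∧ dw
Collecting like 3-forms: d(omega) = (-3*w - 3*y - z) dx ∧ dy ∧ dz + (3*w - 2*x) dx ∧ dz ∧ dw + (-5*y) dx ∧ dy ∧ dw + (-3*x + y) dy ∧ dz ∧ dw.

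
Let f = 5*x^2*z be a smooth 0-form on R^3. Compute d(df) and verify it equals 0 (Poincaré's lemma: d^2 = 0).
d(df) = 0

Step 1: df = sum_i (∂f/∂x_i) dx_i = (10*x*z) dx + (0) dy + (5*x^2) dz.
Step 2: Apply d again. Using the 1-form formula, the coefficient of dx ∧ dy in d(df) is ∂^2 f/∂x ∂y - ∂^2 f/∂y ∂x = (0) - (0) = 0 (equality of mixed partials for smooth f).
Similarly for dx ∧ dz and dy ∧ dz — all coefficients vanish. So d(df) = 0.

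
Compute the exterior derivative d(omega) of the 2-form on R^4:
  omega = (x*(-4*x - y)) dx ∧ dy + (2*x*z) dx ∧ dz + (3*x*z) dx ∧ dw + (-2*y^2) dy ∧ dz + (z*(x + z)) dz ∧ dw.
d(omega) = (-3*x + z) dx ∧ dz ∧ dw

For a 2-form omega = sum_{i<j} g_{ij} dx_i ∧ dx_j, the exterior derivative is
  d(omega) = sum_{i<j} d(g_{ij}) ∧ dx_i ∧ dx_j = sum_{i<j, k} (∂g_{ij}/∂x_k) dx_k ∧ dx_i ∧ dx_j.
Expand each term, using dx_k ∧ dx_i ∧ dx_j = sgn(permutation) dx_{(a)} ∧ dx_{(b)} ∧ dx_{(c)} with (a < b < c) sorted:
  d(3*x*z) includes (∂/∂z)(3*x*z) dz = (3*x) dz, which multiplied by dx ∧ dw gives (-3*x) dx ∧ dz ∧ dw
  d(z*(x + z)) includes (∂/∂x)(z*(x + z)) dx = (z) dx, which multiplied by dz ∧ dw gives (z) dx ∧ dz ∧ dw
Collecting like 3-forms: d(omega) = (-3*x + z) dx ∧ dz ∧ dw.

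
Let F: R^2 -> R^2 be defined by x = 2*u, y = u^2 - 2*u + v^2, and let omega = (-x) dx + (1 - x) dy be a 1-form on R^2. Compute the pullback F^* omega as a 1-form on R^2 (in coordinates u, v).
F^* omega = (-4*u^2 + 2*u - 2) du + (2*v*(1 - 2*u)) dv

Using F^*(f dg) = (f ∘ F) d(g ∘ F), substitute each coordinate x_i by F_i(u, v) in f_i, and replace dx_i by d F_i = (∂F_i/∂u) du + (∂F_i/∂v) dv.
  For the x component: f_1(F) = -2*u; d F_1 = (2) du + (0) dv
  For the y component: f_2(F) = 1 - 2*u; d F_2 = (2*u - 2) du + (2*v) dv
Combining and collecting du, dv coefficients:
  coeff of du: -4*u^2 + 2*u - 2
  coeff of dv: 2*v*(1 - 2*u)
F^* omega = (-4*u^2 + 2*u - 2) du + (2*v*(1 - 2*u)) dv.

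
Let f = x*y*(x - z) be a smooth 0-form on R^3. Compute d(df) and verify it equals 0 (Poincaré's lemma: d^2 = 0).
d(df) = 0

Step 1: df = sum_i (∂f/∂x_i) dx_i = (y*(2*x - z)) dx + (x*(x - z)) dy + (-x*y) dz.
Step 2: Apply d again. Using the 1-form formula, the coefficient of dx ∧ dy in d(df) is ∂^2 f/∂x ∂y - ∂^2 f/∂y ∂x = (2*x - z) - (2*x - z) = 0 (equality of mixed partials for smooth f).
Similarly for dx ∧ dz and dy ∧ dz — all coefficients vanish. So d(df) = 0.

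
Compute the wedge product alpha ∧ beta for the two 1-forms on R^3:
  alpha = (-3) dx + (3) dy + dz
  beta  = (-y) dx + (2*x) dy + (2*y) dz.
alpha ∧ beta = (-6*x + 3*y) dx ∧ dy + (-5*y) dx ∧ dz + (-2*x + 6*y) dy ∧ dz

Distribute the wedge, using dx_i ∧ dx_j = -dx_j ∧ dx_i and dx_i ∧ dx_i = 0. For each pair (i, j) with i < j, the coefficient of dx_i ∧ dx_j in alpha ∧ beta is (alpha_i * beta_j - alpha_j * beta_i). Collecting: alpha ∧ beta = (-6*x + 3*y) dx ∧ dy + (-5*y) dx ∧ dz + (-2*x + 6*y) dy ∧ dz.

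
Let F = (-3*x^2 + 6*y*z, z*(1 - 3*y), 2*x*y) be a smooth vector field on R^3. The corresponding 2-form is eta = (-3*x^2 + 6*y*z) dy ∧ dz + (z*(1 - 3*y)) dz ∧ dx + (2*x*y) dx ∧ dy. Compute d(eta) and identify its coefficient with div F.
d(eta) = (-6*x - 3*z) dx ∧ dy ∧ dz; div F = -6*x - 3*z

For a 2-form in R^3 of the form above, applying d gives a 3-form with coefficient ∂P/∂x + ∂Q/∂y + ∂R/∂z:
  ∂P/∂x = -6*x
  ∂Q/∂y = -3*z
  ∂R/∂z = 0
Sum = -6*x - 3*z, which is exactly div F.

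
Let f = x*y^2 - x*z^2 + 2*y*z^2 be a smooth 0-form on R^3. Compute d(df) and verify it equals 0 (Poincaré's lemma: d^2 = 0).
d(df) = 0

Step 1: df = sum_i (∂f/∂x_i) dx_i = (y^2 - z^2) dx + (2*x*y + 2*z^2) dy + (2*z*(-x + 2*y)) dz.
Step 2: Apply d again. Using the 1-form formula, the coefficient of dx ∧ dy in d(df) is ∂^2 f/∂x ∂y - ∂^2 f/∂y ∂x = (2*y) - (2*y) = 0 (equality of mixed partials for smooth f).
Similarly for dx ∧ dz and dy ∧ dz — all coefficients vanish. So d(df) = 0.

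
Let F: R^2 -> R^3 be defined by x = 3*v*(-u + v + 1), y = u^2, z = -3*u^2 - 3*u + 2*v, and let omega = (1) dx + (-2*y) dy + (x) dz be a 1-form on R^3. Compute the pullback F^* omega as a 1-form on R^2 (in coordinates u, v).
F^* omega = (-4*u^3 + 18*u^2*v - 18*u*v^2 - 9*u*v - 9*v^2 - 12*v) du + (-6*u*v - 3*u + 6*v^2 + 12*v + 3) dv

Using F^*(f dg) = (f ∘ F) d(g ∘ F), substitute each coordinate x_i by F_i(u, v) in f_i, and replace dx_i by d F_i = (∂F_i/∂u) du + (∂F_i/∂v) dv.
  For the x component: f_1(F) = 1; d F_1 = (-3*v) du + (-3*u + 6*v + 3) dv
  For the y component: f_2(F) = -2*u^2; d F_2 = (2*u) du + (0) dv
  For the z component: f_3(F) = 3*v*(-u + v + 1); d F_3 = (-6*u - 3) du + (2) dv
Combining and collecting du, dv coefficients:
  coeff of du: -4*u^3 + 18*u^2*v - 18*u*v^2 - 9*u*v - 9*v^2 - 12*v
  coeff of dv: -6*u*v - 3*u + 6*v^2 + 12*v + 3
F^* omega = (-4*u^3 + 18*u^2*v - 18*u*v^2 - 9*u*v - 9*v^2 - 12*v) du + (-6*u*v - 3*u + 6*v^2 + 12*v + 3) dv.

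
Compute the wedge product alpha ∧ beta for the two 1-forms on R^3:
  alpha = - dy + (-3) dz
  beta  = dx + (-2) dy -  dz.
alpha ∧ beta = (1) dx ∧ dy + (-5) dy ∧ dz + (3) dx ∧ dz

Distribute the wedge, using dx_i ∧ dx_j = -dx_j ∧ dx_i and dx_i ∧ dx_i = 0. For each pair (i, j) with i < j, the coefficient of dx_i ∧ dx_j in alpha ∧ beta is (alpha_i * beta_j - alpha_j * beta_i). Collecting: alpha ∧ beta = (1) dx ∧ dy + (-5) dy ∧ dz + (3) dx ∧ dz.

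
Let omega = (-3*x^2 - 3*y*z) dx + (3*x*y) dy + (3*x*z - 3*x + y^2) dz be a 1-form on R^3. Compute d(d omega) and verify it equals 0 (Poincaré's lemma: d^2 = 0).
d(d omega) = 0

Step 1: d omega = sum_{i<j} (∂f_j/∂x_i - ∂f_i/∂x_j) dx_i ∧ dx_j:
  coeff of dx ∧ dy: 3*y + 3*z
  coeff of dx ∧ dz: 3*y + 3*z - 3
  coeff of dy ∧ dz: 2*y
Step 2: Apply d again to each 2-form coefficient. The only possible 3-form in R^3 is dx ∧ dy ∧ dz, with coefficient
  ∂(coeff of dy∧dz)/∂x - ∂(coeff of dx∧dz)/∂y + ∂(coeff of dx∧dy)/∂z
  = ∂/∂x (2*y) - ∂/∂y (3*y + 3*z - 3) + ∂/∂z (3*y + 3*z).
Each of these terms simplifies to sums of mixed partials that cancel in pairs. The result is 0 (by equality of mixed partials for smooth functions — Schwarz / Clairaut).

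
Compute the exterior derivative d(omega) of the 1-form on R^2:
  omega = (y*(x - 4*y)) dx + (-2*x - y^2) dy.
d(omega) = (-x + 8*y - 2) dx ∧ dy

For a 1-form omega = sum_i f_i dx_i, the exterior derivative is
  d(omega) = sum_{i < j} (∂f_j/∂x_i - ∂f_i/∂x_j) dx_i ∧ dx_j.
  coefficient of dx ∧ dy: ∂f_2/∂x - ∂f_1/∂y = ∂(-2*x - y^2)/∂x - ∂(y*(x - 4*y))/∂y = -x + 8*y - 2
Assembling: d(omega) = (-x + 8*y - 2) dx ∧ dy.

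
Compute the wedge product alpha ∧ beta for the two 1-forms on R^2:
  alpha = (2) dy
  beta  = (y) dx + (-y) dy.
alpha ∧ beta = (-2*y) dx ∧ dy

Distribute the wedge, using dx_i ∧ dx_j = -dx_j ∧ dx_i and dx_i ∧ dx_i = 0. For each pair (i, j) with i < j, the coefficient of dx_i ∧ dx_j in alpha ∧ beta is (alpha_i * beta_j - alpha_j * beta_i). Collecting: alpha ∧ beta = (-2*y) dx ∧ dy.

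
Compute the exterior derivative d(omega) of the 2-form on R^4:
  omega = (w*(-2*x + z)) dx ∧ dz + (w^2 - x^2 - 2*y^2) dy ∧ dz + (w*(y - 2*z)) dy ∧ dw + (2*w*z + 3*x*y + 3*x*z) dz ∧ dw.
d(omega) = (-2*x + 3*y + 4*z) dx ∧ dz ∧ dw + (-2*x) dx ∧ dy ∧ dz + (4*w + 3*x) dy ∧ dz ∧ dw

For a 2-form omega = sum_{i<j} g_{ij} dx_i ∧ dx_j, the exterior derivative is
  d(omega) = sum_{i<j} d(g_{ij}) ∧ dx_i ∧ dx_j = sum_{i<j, k} (∂g_{ij}/∂x_k) dx_k ∧ dx_i ∧ dx_j.
Expand each term, using dx_k ∧ dx_i ∧ dx_j = sgn(permutation) dx_{(a)} ∧ dx_{(b)} ∧ dx_{(c)} with (a < b < c) sorted:
  d(w*(-2*x + z)) includes (∂/∂w)(w*(-2*x + z)) dw = (-2*x + z) dw, which multiplied by dx ∧ dz gives (-2*x + z) dx ∧ dz ∧ dw
  d(w^2 - x^2 - 2*y^2) includes (∂/∂x)(w^2 - x^2 - 2*y^2) dx = (-2*x) dx, which multiplied by dy ∧ dz gives (-2*x) dx ∧ dy ∧ dz
  d(w^2 - x^2 - 2*y^2) includes (∂/∂w)(w^2 - x^2 - 2*y^2) dw = (2*w) dw, which multiplied by dy ∧ dz gives (2*w) dy ∧ dz ∧ dw
  d(w*(y - 2*z)) includes (∂/∂z)(w*(y - 2*z)) dz = (-2*w) dz, which multiplied by dy ∧ dw gives (2*w) dy ∧ dz ∧ dw
  d(2*w*z + 3*x*y + 3*x*z) includes (∂/∂x)(2*w*z + 3*x*y + 3*x*z) dx = (3*y + 3*z) dx, which multiplied by dz ∧ dw gives (3*y + 3*z) dx ∧ dz ∧ dw
  d(2*w*z + 3*x*y + 3*x*z) includes (∂/∂y)(2*w*z + 3*x*y + 3*x*z) dy = (3*x) dy, which multiplied by dz ∧ dw gives (3*x) dy ∧ dz ∧ dw
Collecting like 3-forms: d(omega) = (-2*x + 3*y + 4*z) dx ∧ dz ∧ dw + (-2*x) dx ∧ dy ∧ dz + (4*w + 3*x) dy ∧ dz ∧ dw.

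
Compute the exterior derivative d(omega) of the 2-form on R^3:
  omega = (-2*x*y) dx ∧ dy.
d(omega) = 0

For a 2-form omega = sum_{i<j} g_{ij} dx_i ∧ dx_j, the exterior derivative is
  d(omega) = sum_{i<j} d(g_{ij}) ∧ dx_i ∧ dx_j = sum_{i<j, k} (∂g_{ij}/∂x_k) dx_k ∧ dx_i ∧ dx_j.
Expand each term, using dx_k ∧ dx_i ∧ dx_j = sgn(permutation) dx_{(a)} ∧ dx_{(b)} ∧ dx_{(c)} with (a < b < c) sorted:

Collecting like 3-forms: d(omega) = 0.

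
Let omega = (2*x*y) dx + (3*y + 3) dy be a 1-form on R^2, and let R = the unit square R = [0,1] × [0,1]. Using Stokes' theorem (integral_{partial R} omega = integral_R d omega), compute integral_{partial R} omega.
integral_(partial R) omega = -1

Stokes: integral_partial_R omega = integral_R d omega with d omega = (∂Q/∂x - ∂P/∂y) dx ∧ dy.
  ∂Q/∂x = 0
  ∂P/∂y = 2*x
  integrand = ∂Q/∂x - ∂P/∂y = -2*x.
Integrating over R: integral_0^1 integral_0^1 (-2*x) dx dy = -1.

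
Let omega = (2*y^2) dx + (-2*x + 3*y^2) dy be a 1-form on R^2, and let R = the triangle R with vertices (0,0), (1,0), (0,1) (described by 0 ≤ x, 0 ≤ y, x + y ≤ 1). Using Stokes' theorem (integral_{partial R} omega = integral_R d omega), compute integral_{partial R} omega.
integral_(partial R) omega = -5/3

Stokes: integral_partial_R omega = integral_R d omega with d omega = (∂Q/∂x - ∂P/∂y) dx ∧ dy.
  ∂Q/∂x = -2
  ∂P/∂y = 4*y
  integrand = ∂Q/∂x - ∂P/∂y = -4*y - 2.
Integrating over R: integral_0^1 integral_0^{1-x} (-4*y - 2) dy dx = -5/3.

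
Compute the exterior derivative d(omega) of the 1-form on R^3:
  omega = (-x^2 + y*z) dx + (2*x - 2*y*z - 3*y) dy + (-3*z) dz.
d(omega) = (2 - z) dx ∧ dy + (-y) dx ∧ dz + (2*y) dy ∧ dz

For a 1-form omega = sum_i f_i dx_i, the exterior derivative is
  d(omega) = sum_{i < j} (∂f_j/∂x_i - ∂f_i/∂x_j) dx_i ∧ dx_j.
  coefficient of dx ∧ dy: ∂f_2/∂x - ∂f_1/∂y = ∂(2*x - 2*y*z - 3*y)/∂x - ∂(-x^2 + y*z)/∂y = 2 - z
  coefficient of dx ∧ dz: ∂f_3/∂x - ∂f_1/∂z = ∂(-3*z)/∂x - ∂(-x^2 + y*z)/∂z = -y
  coefficient of dy ∧ dz: ∂f_3/∂y - ∂f_2/∂z = ∂(-3*z)/∂y - ∂(2*x - 2*y*z - 3*y)/∂z = 2*y
Assembling: d(omega) = (2 - z) dx ∧ dy + (-y) dx ∧ dz + (2*y) dy ∧ dz.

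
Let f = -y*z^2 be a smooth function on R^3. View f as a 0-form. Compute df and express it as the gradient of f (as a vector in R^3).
df = (0) dx + (-z^2) dy + (-2*y*z) dz; grad f = (0, -z^2, -2*y*z)

For a 0-form f, d f = (∂f/∂x) dx + (∂f/∂y) dy + (∂f/∂z) dz. The components of the vector representation are exactly the entries of grad f in Cartesian coordinates:
  ∂f/∂x = 0
  ∂f/∂y = -z^2
  ∂f/∂z = -2*y*z.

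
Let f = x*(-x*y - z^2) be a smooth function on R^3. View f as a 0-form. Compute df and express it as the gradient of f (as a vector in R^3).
df = (-2*x*y - z^2) dx + (-x^2) dy + (-2*x*z) dz; grad f = (-2*x*y - z^2, -x^2, -2*x*z)

For a 0-form f, d f = (∂f/∂x) dx + (∂f/∂y) dy + (∂f/∂z) dz. The components of the vector representation are exactly the entries of grad f in Cartesian coordinates:
  ∂f/∂x = -2*x*y - z^2
  ∂f/∂y = -x^2
  ∂f/∂z = -2*x*z.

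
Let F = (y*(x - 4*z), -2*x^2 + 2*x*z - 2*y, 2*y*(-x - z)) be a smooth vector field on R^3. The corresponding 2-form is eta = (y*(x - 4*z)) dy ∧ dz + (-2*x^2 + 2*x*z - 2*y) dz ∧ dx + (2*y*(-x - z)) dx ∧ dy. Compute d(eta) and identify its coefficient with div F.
d(eta) = (-y - 2) dx ∧ dy ∧ dz; div F = -y - 2

For a 2-form in R^3 of the form above, applying d gives a 3-form with coefficient ∂P/∂x + ∂Q/∂y + ∂R/∂z:
  ∂P/∂x = y
  ∂Q/∂y = -2
  ∂R/∂z = -2*y
Sum = -y - 2, which is exactly div F.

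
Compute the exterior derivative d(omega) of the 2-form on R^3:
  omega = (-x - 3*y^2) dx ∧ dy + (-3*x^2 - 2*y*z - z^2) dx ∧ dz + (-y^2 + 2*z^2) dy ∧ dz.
d(omega) = (2*z) dx ∧ dy ∧ dz

For a 2-form omega = sum_{i<j} g_{ij} dx_i ∧ dx_j, the exterior derivative is
  d(omega) = sum_{i<j} d(g_{ij}) ∧ dx_i ∧ dx_j = sum_{i<j, k} (∂g_{ij}/∂x_k) dx_k ∧ dx_i ∧ dx_j.
Expand each term, using dx_k ∧ dx_i ∧ dx_j = sgn(permutation) dx_{(a)} ∧ dx_{(b)} ∧ dx_{(c)} with (a < b < c) sorted:
  d(-3*x^2 - 2*y*z - z^2) includes (∂/∂y)(-3*x^2 - 2*y*z - z^2) dy = (-2*z) dy, which multiplied by dx ∧ dz gives (2*z) dx ∧ dy ∧ dz
Collecting like 3-forms: d(omega) = (2*z) dx ∧ dy ∧ dz.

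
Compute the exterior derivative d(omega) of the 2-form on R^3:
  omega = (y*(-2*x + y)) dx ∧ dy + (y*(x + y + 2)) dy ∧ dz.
d(omega) = (y) dx ∧ dy ∧ dz

For a 2-form omega = sum_{i<j} g_{ij} dx_i ∧ dx_j, the exterior derivative is
  d(omega) = sum_{i<j} d(g_{ij}) ∧ dx_i ∧ dx_j = sum_{i<j, k} (∂g_{ij}/∂x_k) dx_k ∧ dx_i ∧ dx_j.
Expand each term, using dx_k ∧ dx_i ∧ dx_j = sgn(permutation) dx_{(a)} ∧ dx_{(b)} ∧ dx_{(c)} with (a < b < c) sorted:
  d(y*(x + y + 2)) includes (∂/∂x)(y*(x + y + 2)) dx = (y) dx, which multiplied by dy ∧ dz gives (y) dx ∧ dy ∧ dz
Collecting like 3-forms: d(omega) = (y) dx ∧ dy ∧ dz.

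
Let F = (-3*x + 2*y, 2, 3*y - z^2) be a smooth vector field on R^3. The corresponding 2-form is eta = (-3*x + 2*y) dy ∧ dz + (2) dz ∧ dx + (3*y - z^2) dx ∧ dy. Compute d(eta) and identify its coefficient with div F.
d(eta) = (-2*z - 3) dx ∧ dy ∧ dz; div F = -2*z - 3

For a 2-form in R^3 of the form above, applying d gives a 3-form with coefficient ∂P/∂x + ∂Q/∂y + ∂R/∂z:
  ∂P/∂x = -3
  ∂Q/∂y = 0
  ∂R/∂z = -2*z
Sum = -2*z - 3, which is exactly div F.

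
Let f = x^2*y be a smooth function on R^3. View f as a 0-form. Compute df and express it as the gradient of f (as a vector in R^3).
df = (2*x*y) dx + (x^2) dy + (0) dz; grad f = (2*x*y, x^2, 0)

For a 0-form f, d f = (∂f/∂x) dx + (∂f/∂y) dy + (∂f/∂z) dz. The components of the vector representation are exactly the entries of grad f in Cartesian coordinates:
  ∂f/∂x = 2*x*y
  ∂f/∂y = x^2
  ∂f/∂z = 0.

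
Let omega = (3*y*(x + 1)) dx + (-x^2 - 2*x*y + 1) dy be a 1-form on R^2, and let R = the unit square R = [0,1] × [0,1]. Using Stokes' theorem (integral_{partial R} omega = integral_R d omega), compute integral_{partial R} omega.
integral_(partial R) omega = -13/2

Stokes: integral_partial_R omega = integral_R d omega with d omega = (∂Q/∂x - ∂P/∂y) dx ∧ dy.
  ∂Q/∂x = -2*x - 2*y
  ∂P/∂y = 3*x + 3
  integrand = ∂Q/∂x - ∂P/∂y = -5*x - 2*y - 3.
Integrating over R: integral_0^1 integral_0^1 (-5*x - 2*y - 3) dx dy = -13/2.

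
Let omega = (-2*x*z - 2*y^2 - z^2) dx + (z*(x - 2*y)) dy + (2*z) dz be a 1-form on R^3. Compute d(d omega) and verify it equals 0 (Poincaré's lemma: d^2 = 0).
d(d omega) = 0

Step 1: d omega = sum_{i<j} (∂f_j/∂x_i - ∂f_i/∂x_j) dx_i ∧ dx_j:
  coeff of dx ∧ dy: 4*y + z
  coeff of dx ∧ dz: 2*x + 2*z
  coeff of dy ∧ dz: -x + 2*y
Step 2: Apply d again to each 2-form coefficient. The only possible 3-form in R^3 is dx ∧ dy ∧ dz, with coefficient
  ∂(coeff of dy∧dz)/∂x - ∂(coeff of dx∧dz)/∂y + ∂(coeff of dx∧dy)/∂z
  = ∂/∂x (-x + 2*y) - ∂/∂y (2*x + 2*z) + ∂/∂z (4*y + z).
Each of these terms simplifies to sums of mixed partials that cancel in pairs. The result is 0 (by equality of mixed partials for smooth functions — Schwarz / Clairaut).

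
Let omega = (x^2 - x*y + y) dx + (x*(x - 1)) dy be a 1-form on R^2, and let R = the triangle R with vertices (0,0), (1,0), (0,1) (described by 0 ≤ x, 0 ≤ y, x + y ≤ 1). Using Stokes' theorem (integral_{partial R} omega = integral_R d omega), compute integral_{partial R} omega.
integral_(partial R) omega = -1/2

Stokes: integral_partial_R omega = integral_R d omega with d omega = (∂Q/∂x - ∂P/∂y) dx ∧ dy.
  ∂Q/∂x = 2*x - 1
  ∂P/∂y = 1 - x
  integrand = ∂Q/∂x - ∂P/∂y = 3*x - 2.
Integrating over R: integral_0^1 integral_0^{1-x} (3*x - 2) dy dx = -1/2.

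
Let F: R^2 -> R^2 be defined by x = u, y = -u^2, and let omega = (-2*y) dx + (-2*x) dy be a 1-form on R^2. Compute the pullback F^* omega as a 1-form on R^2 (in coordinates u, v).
F^* omega = (6*u^2) du

Using F^*(f dg) = (f ∘ F) d(g ∘ F), substitute each coordinate x_i by F_i(u, v) in f_i, and replace dx_i by d F_i = (∂F_i/∂u) du + (∂F_i/∂v) dv.
  For the x component: f_1(F) = 2*u^2; d F_1 = (1) du + (0) dv
  For the y component: f_2(F) = -2*u; d F_2 = (-2*u) du + (0) dv
Combining and collecting du, dv coefficients:
  coeff of du: 6*u^2
  coeff of dv: 0
F^* omega = (6*u^2) du.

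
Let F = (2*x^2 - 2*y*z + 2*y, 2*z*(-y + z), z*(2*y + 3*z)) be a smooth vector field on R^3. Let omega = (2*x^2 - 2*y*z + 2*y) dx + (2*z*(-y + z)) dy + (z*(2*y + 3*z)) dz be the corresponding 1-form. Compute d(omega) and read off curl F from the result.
d(omega) = (2*y - 2*z) dy ∧ dz + (-2*y) dz ∧ dx + (2*z - 2) dx ∧ dy; curl F = (2*y - 2*z, -2*y, 2*z - 2)

d omega = sum_{i<j} (∂f_j/∂x_i - ∂f_i/∂x_j) dx_i ∧ dx_j. Under the identification (dy ∧ dz, dz ∧ dx, dx ∧ dy) ↔ (e_x, e_y, e_z), the coefficients are exactly the components of curl F. Compute:
  ∂R/∂y - ∂Q/∂z = (2*z) - (-2*y + 4*z) = 2*y - 2*z
  ∂P/∂z - ∂R/∂x = (-2*y) - (0) = -2*y
  ∂Q/∂x - ∂P/∂y = (0) - (2 - 2*z) = 2*z - 2.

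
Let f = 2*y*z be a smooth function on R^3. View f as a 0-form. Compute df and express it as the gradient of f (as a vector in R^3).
df = (0) dx + (2*z) dy + (2*y) dz; grad f = (0, 2*z, 2*y)

For a 0-form f, d f = (∂f/∂x) dx + (∂f/∂y) dy + (∂f/∂z) dz. The components of the vector representation are exactly the entries of grad f in Cartesian coordinates:
  ∂f/∂x = 0
  ∂f/∂y = 2*z
  ∂f/∂z = 2*y.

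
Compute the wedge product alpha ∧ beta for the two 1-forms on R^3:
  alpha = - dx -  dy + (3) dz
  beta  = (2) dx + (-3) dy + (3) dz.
alpha ∧ beta = (5) dx ∧ dy + (-9) dx ∧ dz + (6) dy ∧ dz

Distribute the wedge, using dx_i ∧ dx_j = -dx_j ∧ dx_i and dx_i ∧ dx_i = 0. For each pair (i, j) with i < j, the coefficient of dx_i ∧ dx_j in alpha ∧ beta is (alpha_i * beta_j - alpha_j * beta_i). Collecting: alpha ∧ beta = (5) dx ∧ dy + (-9) dx ∧ dz + (6) dy ∧ dz.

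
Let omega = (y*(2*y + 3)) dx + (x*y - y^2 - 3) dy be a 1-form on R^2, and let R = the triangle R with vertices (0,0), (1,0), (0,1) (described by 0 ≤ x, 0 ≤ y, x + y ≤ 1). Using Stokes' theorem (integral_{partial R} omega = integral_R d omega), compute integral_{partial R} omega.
integral_(partial R) omega = -2

Stokes: integral_partial_R omega = integral_R d omega with d omega = (∂Q/∂x - ∂P/∂y) dx ∧ dy.
  ∂Q/∂x = y
  ∂P/∂y = 4*y + 3
  integrand = ∂Q/∂x - ∂P/∂y = -3*y - 3.
Integrating over R: integral_0^1 integral_0^{1-x} (-3*y - 3) dy dx = -2.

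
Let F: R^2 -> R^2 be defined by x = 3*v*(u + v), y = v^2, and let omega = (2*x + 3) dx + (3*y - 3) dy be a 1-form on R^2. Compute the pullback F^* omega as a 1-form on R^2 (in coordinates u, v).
F^* omega = (9*v*(2*u*v + 2*v^2 + 1)) du + (18*u^2*v + 54*u*v^2 + 9*u + 42*v^3 + 12*v) dv

Using F^*(f dg) = (f ∘ F) d(g ∘ F), substitute each coordinate x_i by F_i(u, v) in f_i, and replace dx_i by d F_i = (∂F_i/∂u) du + (∂F_i/∂v) dv.
  For the x component: f_1(F) = 6*u*v + 6*v^2 + 3; d F_1 = (3*v) du + (3*u + 6*v) dv
  For the y component: f_2(F) = 3*v^2 - 3; d F_2 = (0) du + (2*v) dv
Combining and collecting du, dv coefficients:
  coeff of du: 9*v*(2*u*v + 2*v^2 + 1)
  coeff of dv: 18*u^2*v + 54*u*v^2 + 9*u + 42*v^3 + 12*v
F^* omega = (9*v*(2*u*v + 2*v^2 + 1)) du + (18*u^2*v + 54*u*v^2 + 9*u + 42*v^3 + 12*v) dv.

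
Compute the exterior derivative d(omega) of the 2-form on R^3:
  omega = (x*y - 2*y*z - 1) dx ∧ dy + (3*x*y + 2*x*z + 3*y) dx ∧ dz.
d(omega) = (-3*x - 2*y - 3) dx ∧ dy ∧ dz

For a 2-form omega = sum_{i<j} g_{ij} dx_i ∧ dx_j, the exterior derivative is
  d(omega) = sum_{i<j} d(g_{ij}) ∧ dx_i ∧ dx_j = sum_{i<j, k} (∂g_{ij}/∂x_k) dx_k ∧ dx_i ∧ dx_j.
Expand each term, using dx_k ∧ dx_i ∧ dx_j = sgn(permutation) dx_{(a)} ∧ dx_{(b)} ∧ dx_{(c)} with (a < b < c) sorted:
  d(x*y - 2*y*z - 1) includes (∂/∂z)(x*y - 2*y*z - 1) dz = (-2*y) dz, which multiplied by dx ∧ dy gives (-2*y) dx ∧ dy ∧ dz
  d(3*x*y + 2*x*z + 3*y) includes (∂/∂y)(3*x*y + 2*x*z + 3*y) dy = (3*x + 3) dy, which multiplied by dx ∧ dz gives (-3*x - 3) dx ∧ dy ∧ dz
Collecting like 3-forms: d(omega) = (-3*x - 2*y - 3) dx ∧ dy ∧ dz.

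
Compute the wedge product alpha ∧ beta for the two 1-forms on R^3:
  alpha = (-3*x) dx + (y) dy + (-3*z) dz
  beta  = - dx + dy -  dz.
alpha ∧ beta = (-3*x + y) dx ∧ dy + (3*x - 3*z) dx ∧ dz + (-y + 3*z) dy ∧ dz

Distribute the wedge, using dx_i ∧ dx_j = -dx_j ∧ dx_i and dx_i ∧ dx_i = 0. For each pair (i, j) with i < j, the coefficient of dx_i ∧ dx_j in alpha ∧ beta is (alpha_i * beta_j - alpha_j * beta_i). Collecting: alpha ∧ beta = (-3*x + y) dx ∧ dy + (3*x - 3*z) dx ∧ dz + (-y + 3*z) dy ∧ dz.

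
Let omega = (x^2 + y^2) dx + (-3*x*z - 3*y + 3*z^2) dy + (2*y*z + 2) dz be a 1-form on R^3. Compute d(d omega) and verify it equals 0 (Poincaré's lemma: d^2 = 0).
d(d omega) = 0

Step 1: d omega = sum_{i<j} (∂f_j/∂x_i - ∂f_i/∂x_j) dx_i ∧ dx_j:
  coeff of dx ∧ dy: -2*y - 3*z
  coeff of dx ∧ dz: 0
  coeff of dy ∧ dz: 3*x - 4*z
Step 2: Apply d again to each 2-form coefficient. The only possible 3-form in R^3 is dx ∧ dy ∧ dz, with coefficient
  ∂(coeff of dy∧dz)/∂x - ∂(coeff of dx∧dz)/∂y + ∂(coeff of dx∧dy)/∂z
  = ∂/∂x (3*x - 4*z) - ∂/∂y (0) + ∂/∂z (-2*y - 3*z).
Each of these terms simplifies to sums of mixed partials that cancel in pairs. The result is 0 (by equality of mixed partials for smooth functions — Schwarz / Clairaut).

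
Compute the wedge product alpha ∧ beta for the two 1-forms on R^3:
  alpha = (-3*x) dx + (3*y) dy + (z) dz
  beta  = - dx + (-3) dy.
alpha ∧ beta = (9*x + 3*y) dx ∧ dy + (z) dx ∧ dz + (3*z) dy ∧ dz

Distribute the wedge, using dx_i ∧ dx_j = -dx_j ∧ dx_i and dx_i ∧ dx_i = 0. For each pair (i, j) with i < j, the coefficient of dx_i ∧ dx_j in alpha ∧ beta is (alpha_i * beta_j - alpha_j * beta_i). Collecting: alpha ∧ beta = (9*x + 3*y) dx ∧ dy + (z) dx ∧ dz + (3*z) dy ∧ dz.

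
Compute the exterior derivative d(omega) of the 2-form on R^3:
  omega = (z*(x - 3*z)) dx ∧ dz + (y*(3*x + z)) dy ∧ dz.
d(omega) = (3*y) dx ∧ dy ∧ dz

For a 2-form omega = sum_{i<j} g_{ij} dx_i ∧ dx_j, the exterior derivative is
  d(omega) = sum_{i<j} d(g_{ij}) ∧ dx_i ∧ dx_j = sum_{i<j, k} (∂g_{ij}/∂x_k) dx_k ∧ dx_i ∧ dx_j.
Expand each term, using dx_k ∧ dx_i ∧ dx_j = sgn(permutation) dx_{(a)} ∧ dx_{(b)} ∧ dx_{(c)} with (a < b < c) sorted:
  d(y*(3*x + z)) includes (∂/∂x)(y*(3*x + z)) dx = (3*y) dx, which multiplied by dy ∧ dz gives (3*y) dx ∧ dy ∧ dz
Collecting like 3-forms: d(omega) = (3*y) dx ∧ dy ∧ dz.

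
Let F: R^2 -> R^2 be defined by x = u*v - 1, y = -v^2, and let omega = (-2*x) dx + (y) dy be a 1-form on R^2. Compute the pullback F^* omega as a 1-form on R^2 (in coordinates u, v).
F^* omega = (2*v*(-u*v + 1)) du + (-2*u^2*v + 2*u + 2*v^3) dv

Using F^*(f dg) = (f ∘ F) d(g ∘ F), substitute each coordinate x_i by F_i(u, v) in f_i, and replace dx_i by d F_i = (∂F_i/∂u) du + (∂F_i/∂v) dv.
  For the x component: f_1(F) = -2*u*v + 2; d F_1 = (v) du + (u) dv
  For the y component: f_2(F) = -v^2; d F_2 = (0) du + (-2*v) dv
Combining and collecting du, dv coefficients:
  coeff of du: 2*v*(-u*v + 1)
  coeff of dv: -2*u^2*v + 2*u + 2*v^3
F^* omega = (2*v*(-u*v + 1)) du + (-2*u^2*v + 2*u + 2*v^3) dv.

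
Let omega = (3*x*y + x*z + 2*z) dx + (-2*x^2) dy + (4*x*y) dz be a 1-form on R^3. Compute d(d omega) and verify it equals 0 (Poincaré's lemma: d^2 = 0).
d(d omega) = 0

Step 1: d omega = sum_{i<j} (∂f_j/∂x_i - ∂f_i/∂x_j) dx_i ∧ dx_j:
  coeff of dx ∧ dy: -7*x
  coeff of dx ∧ dz: -x + 4*y - 2
  coeff of dy ∧ dz: 4*x
Step 2: Apply d again to each 2-form coefficient. The only possible 3-form in R^3 is dx ∧ dy ∧ dz, with coefficient
  ∂(coeff of dy∧dz)/∂x - ∂(coeff of dx∧dz)/∂y + ∂(coeff of dx∧dy)/∂z
  = ∂/∂x (4*x) - ∂/∂y (-x + 4*y - 2) + ∂/∂z (-7*x).
Each of these terms simplifies to sums of mixed partials that cancel in pairs. The result is 0 (by equality of mixed partials for smooth functions — Schwarz / Clairaut).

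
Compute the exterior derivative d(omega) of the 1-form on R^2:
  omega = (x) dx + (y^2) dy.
d(omega) = 0

For a 1-form omega = sum_i f_i dx_i, the exterior derivative is
  d(omega) = sum_{i < j} (∂f_j/∂x_i - ∂f_i/∂x_j) dx_i ∧ dx_j.

Assembling: d(omega) = 0.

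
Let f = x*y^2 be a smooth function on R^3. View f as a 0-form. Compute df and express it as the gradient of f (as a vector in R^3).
df = (y^2) dx + (2*x*y) dy + (0) dz; grad f = (y^2, 2*x*y, 0)

For a 0-form f, d f = (∂f/∂x) dx + (∂f/∂y) dy + (∂f/∂z) dz. The components of the vector representation are exactly the entries of grad f in Cartesian coordinates:
  ∂f/∂x = y^2
  ∂f/∂y = 2*x*y
  ∂f/∂z = 0.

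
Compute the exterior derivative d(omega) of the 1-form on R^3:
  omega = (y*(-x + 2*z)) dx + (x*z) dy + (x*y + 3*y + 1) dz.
d(omega) = (x - z) dx ∧ dy + (-y) dx ∧ dz + (3) dy ∧ dz

For a 1-form omega = sum_i f_i dx_i, the exterior derivative is
  d(omega) = sum_{i < j} (∂f_j/∂x_i - ∂f_i/∂x_j) dx_i ∧ dx_j.
  coefficient of dx ∧ dy: ∂f_2/∂x - ∂f_1/∂y = ∂(x*z)/∂x - ∂(y*(-x + 2*z))/∂y = x - z
  coefficient of dx ∧ dz: ∂f_3/∂x - ∂f_1/∂z = ∂(x*y + 3*y + 1)/∂x - ∂(y*(-x + 2*z))/∂z = -y
  coefficient of dy ∧ dz: ∂f_3/∂y - ∂f_2/∂z = ∂(x*y + 3*y + 1)/∂y - ∂(x*z)/∂z = 3
Assembling: d(omega) = (x - z) dx ∧ dy + (-y) dx ∧ dz + (3) dy ∧ dz.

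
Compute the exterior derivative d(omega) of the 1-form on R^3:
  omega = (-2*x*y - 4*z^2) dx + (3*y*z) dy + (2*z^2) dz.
d(omega) = (2*x) dx ∧ dy + (8*z) dx ∧ dz + (-3*y) dy ∧ dz

For a 1-form omega = sum_i f_i dx_i, the exterior derivative is
  d(omega) = sum_{i < j} (∂f_j/∂x_i - ∂f_i/∂x_j) dx_i ∧ dx_j.
  coefficient of dx ∧ dy: ∂f_2/∂x - ∂f_1/∂y = ∂(3*y*z)/∂x - ∂(-2*x*y - 4*z^2)/∂y = 2*x
  coefficient of dx ∧ dz: ∂f_3/∂x - ∂f_1/∂z = ∂(2*z^2)/∂x - ∂(-2*x*y - 4*z^2)/∂z = 8*z
  coefficient of dy ∧ dz: ∂f_3/∂y - ∂f_2/∂z = ∂(2*z^2)/∂y - ∂(3*y*z)/∂z = -3*y
Assembling: d(omega) = (2*x) dx ∧ dy + (8*z) dx ∧ dz + (-3*y) dy ∧ dz.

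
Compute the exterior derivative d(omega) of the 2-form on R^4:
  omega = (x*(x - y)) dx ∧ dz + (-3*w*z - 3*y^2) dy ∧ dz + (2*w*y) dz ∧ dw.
d(omega) = (x) dx ∧ dy ∧ dz + (2*w - 3*z) dy ∧ dz ∧ dw

For a 2-form omega = sum_{i<j} g_{ij} dx_i ∧ dx_j, the exterior derivative is
  d(omega) = sum_{i<j} d(g_{ij}) ∧ dx_i ∧ dx_j = sum_{i<j, k} (∂g_{ij}/∂x_k) dx_k ∧ dx_i ∧ dx_j.
Expand each term, using dx_k ∧ dx_i ∧ dx_j = sgn(permutation) dx_{(a)} ∧ dx_{(b)} ∧ dx_{(c)} with (a < b < c) sorted:
  d(x*(x - y)) includes (∂/∂y)(x*(x - y)) dy = (-x) dy, which multiplied by dx ∧ dz gives (x) dx ∧ dy ∧ dz
  d(-3*w*z - 3*y^2) includes (∂/∂w)(-3*w*z - 3*y^2) dw = (-3*z) dw, which multiplied by dy ∧ dz gives (-3*z) dy ∧ dz ∧ dw
  d(2*w*y) includes (∂/∂y)(2*w*y) dy = (2*w) dy, which multiplied by dz ∧ dw gives (2*w) dy ∧ dz ∧ dw
Collecting like 3-forms: d(omega) = (x) dx ∧ dy ∧ dz + (2*w - 3*z) dy ∧ dz ∧ dw.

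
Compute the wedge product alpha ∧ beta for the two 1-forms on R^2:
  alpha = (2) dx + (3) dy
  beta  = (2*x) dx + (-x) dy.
alpha ∧ beta = (-8*x) dx ∧ dy

Distribute the wedge, using dx_i ∧ dx_j = -dx_j ∧ dx_i and dx_i ∧ dx_i = 0. For each pair (i, j) with i < j, the coefficient of dx_i ∧ dx_j in alpha ∧ beta is (alpha_i * beta_j - alpha_j * beta_i). Collecting: alpha ∧ beta = (-8*x) dx ∧ dy.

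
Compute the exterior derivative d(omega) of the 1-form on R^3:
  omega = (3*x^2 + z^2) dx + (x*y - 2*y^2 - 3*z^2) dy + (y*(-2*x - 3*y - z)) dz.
d(omega) = (y) dx ∧ dy + (-2*y - 2*z) dx ∧ dz + (-2*x - 6*y + 5*z) dy ∧ dz

For a 1-form omega = sum_i f_i dx_i, the exterior derivative is
  d(omega) = sum_{i < j} (∂f_j/∂x_i - ∂f_i/∂x_j) dx_i ∧ dx_j.
  coefficient of dx ∧ dy: ∂f_2/∂x - ∂f_1/∂y = ∂(x*y - 2*y^2 - 3*z^2)/∂x - ∂(3*x^2 + z^2)/∂y = y
  coefficient of dx ∧ dz: ∂f_3/∂x - ∂f_1/∂z = ∂(y*(-2*x - 3*y - z))/∂x - ∂(3*x^2 + z^2)/∂z = -2*y - 2*z
  coefficient of dy ∧ dz: ∂f_3/∂y - ∂f_2/∂z = ∂(y*(-2*x - 3*y - z))/∂y - ∂(x*y - 2*y^2 - 3*z^2)/∂z = -2*x - 6*y + 5*z
Assembling: d(omega) = (y) dx ∧ dy + (-2*y - 2*z) dx ∧ dz + (-2*x - 6*y + 5*z) dy ∧ dz.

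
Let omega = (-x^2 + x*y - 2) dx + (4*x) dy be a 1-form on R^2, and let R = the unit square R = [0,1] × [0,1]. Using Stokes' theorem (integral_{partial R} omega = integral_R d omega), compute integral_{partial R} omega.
integral_(partial R) omega = 7/2

Stokes: integral_partial_R omega = integral_R d omega with d omega = (∂Q/∂x - ∂P/∂y) dx ∧ dy.
  ∂Q/∂x = 4
  ∂P/∂y = x
  integrand = ∂Q/∂x - ∂P/∂y = 4 - x.
Integrating over R: integral_0^1 integral_0^1 (4 - x) dx dy = 7/2.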